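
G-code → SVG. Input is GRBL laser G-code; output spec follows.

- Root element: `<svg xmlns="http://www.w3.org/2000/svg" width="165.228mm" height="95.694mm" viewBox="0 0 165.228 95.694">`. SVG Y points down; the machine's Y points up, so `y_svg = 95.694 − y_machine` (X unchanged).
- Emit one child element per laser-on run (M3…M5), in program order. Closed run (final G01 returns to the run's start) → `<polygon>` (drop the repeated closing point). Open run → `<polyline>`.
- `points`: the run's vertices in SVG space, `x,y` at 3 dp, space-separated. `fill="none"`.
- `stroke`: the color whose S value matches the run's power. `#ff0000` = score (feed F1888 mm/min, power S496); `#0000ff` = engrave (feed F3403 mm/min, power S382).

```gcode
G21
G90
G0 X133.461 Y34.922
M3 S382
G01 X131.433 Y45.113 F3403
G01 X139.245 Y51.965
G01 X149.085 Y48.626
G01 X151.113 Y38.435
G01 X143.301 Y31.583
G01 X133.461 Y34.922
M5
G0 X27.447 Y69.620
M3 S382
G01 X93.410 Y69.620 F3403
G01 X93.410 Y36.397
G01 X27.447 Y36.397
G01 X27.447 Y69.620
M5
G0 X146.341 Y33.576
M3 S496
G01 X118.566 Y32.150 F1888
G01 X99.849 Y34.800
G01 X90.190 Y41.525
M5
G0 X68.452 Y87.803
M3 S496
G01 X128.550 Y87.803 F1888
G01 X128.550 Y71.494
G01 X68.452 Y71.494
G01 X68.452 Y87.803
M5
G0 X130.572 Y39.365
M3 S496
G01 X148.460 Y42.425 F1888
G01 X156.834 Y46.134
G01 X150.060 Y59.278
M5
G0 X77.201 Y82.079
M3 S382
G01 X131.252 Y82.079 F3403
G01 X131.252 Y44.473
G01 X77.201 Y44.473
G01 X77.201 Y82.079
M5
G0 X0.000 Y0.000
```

<svg xmlns="http://www.w3.org/2000/svg" width="165.228mm" height="95.694mm" viewBox="0 0 165.228 95.694">
  <polygon points="133.461,60.772 131.433,50.581 139.245,43.729 149.085,47.068 151.113,57.259 143.301,64.111" fill="none" stroke="#0000ff"/>
  <polygon points="27.447,26.074 93.410,26.074 93.410,59.297 27.447,59.297" fill="none" stroke="#0000ff"/>
  <polyline points="146.341,62.118 118.566,63.544 99.849,60.894 90.190,54.169" fill="none" stroke="#ff0000"/>
  <polygon points="68.452,7.891 128.550,7.891 128.550,24.200 68.452,24.200" fill="none" stroke="#ff0000"/>
  <polyline points="130.572,56.329 148.460,53.269 156.834,49.560 150.060,36.416" fill="none" stroke="#ff0000"/>
  <polygon points="77.201,13.615 131.252,13.615 131.252,51.221 77.201,51.221" fill="none" stroke="#0000ff"/>
</svg>

Each laser-on run becomes one SVG element. Flip Y back into SVG space with y_svg = 95.694 − y_machine.

Run 1: the run's S382 means `#0000ff` (engrave). The run returns to its start, so emit a `<polygon>` with points (Y-flipped): 133.461,60.772 131.433,50.581 139.245,43.729 149.085,47.068 151.113,57.259 143.301,64.111.

Run 2: the run's S382 means `#0000ff` (engrave). The run returns to its start, so emit a `<polygon>` with points (Y-flipped): 27.447,26.074 93.410,26.074 93.410,59.297 27.447,59.297.

Run 3: power S496 maps to stroke `#ff0000` (score). The run is open, so emit a `<polyline>` with points (Y-flipped): 146.341,62.118 118.566,63.544 99.849,60.894 90.190,54.169.

Run 4: S496 ⇒ score layer `#ff0000`. The run returns to its start, so emit a `<polygon>` with points (Y-flipped): 68.452,7.891 128.550,7.891 128.550,24.200 68.452,24.200.

Run 5: S496 ⇒ score layer `#ff0000`. The run is open, so emit a `<polyline>` with points (Y-flipped): 130.572,56.329 148.460,53.269 156.834,49.560 150.060,36.416.

Run 6: power S382 maps to stroke `#0000ff` (engrave). The run returns to its start, so emit a `<polygon>` with points (Y-flipped): 77.201,13.615 131.252,13.615 131.252,51.221 77.201,51.221.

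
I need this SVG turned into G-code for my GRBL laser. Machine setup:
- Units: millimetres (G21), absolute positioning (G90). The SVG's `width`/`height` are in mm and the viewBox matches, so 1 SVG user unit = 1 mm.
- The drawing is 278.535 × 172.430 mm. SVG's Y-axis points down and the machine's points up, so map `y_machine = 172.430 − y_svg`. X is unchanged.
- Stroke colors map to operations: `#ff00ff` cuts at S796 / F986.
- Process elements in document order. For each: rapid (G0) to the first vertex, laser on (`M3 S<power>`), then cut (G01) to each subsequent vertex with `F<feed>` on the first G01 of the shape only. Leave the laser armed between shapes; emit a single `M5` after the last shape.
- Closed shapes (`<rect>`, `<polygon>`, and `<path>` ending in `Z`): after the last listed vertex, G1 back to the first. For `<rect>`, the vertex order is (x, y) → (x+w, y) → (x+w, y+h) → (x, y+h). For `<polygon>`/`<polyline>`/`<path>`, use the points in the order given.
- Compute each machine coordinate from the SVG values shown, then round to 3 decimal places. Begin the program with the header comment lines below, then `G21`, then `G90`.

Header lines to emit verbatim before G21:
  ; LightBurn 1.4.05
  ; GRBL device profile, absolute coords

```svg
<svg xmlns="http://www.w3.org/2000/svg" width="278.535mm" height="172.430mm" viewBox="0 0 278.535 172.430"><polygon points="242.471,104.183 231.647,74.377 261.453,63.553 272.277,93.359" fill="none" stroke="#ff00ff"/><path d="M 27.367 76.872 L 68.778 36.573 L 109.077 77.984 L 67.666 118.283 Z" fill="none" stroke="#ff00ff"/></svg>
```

1 u = 1 mm; y_m = 172.430 − y.

[1] `<polygon>` regular polygon, #ff00ff→cut S796 F986: (242.471,68.247) → (231.647,98.053) → (261.453,108.877) → (272.277,79.071) → (242.471,68.247) (closed)

[2] `<path>` regular polygon, #ff00ff→cut S796 F986: (27.367,95.558) → (68.778,135.857) → (109.077,94.446) → (67.666,54.147) → (27.367,95.558) (closed)

; LightBurn 1.4.05
; GRBL device profile, absolute coords
G21
G90
G0 X242.471 Y68.247
M3 S796
G01 X231.647 Y98.053 F986
G01 X261.453 Y108.877
G01 X272.277 Y79.071
G01 X242.471 Y68.247
G0 X27.367 Y95.558
M3 S796
G01 X68.778 Y135.857 F986
G01 X109.077 Y94.446
G01 X67.666 Y54.147
G01 X27.367 Y95.558
M5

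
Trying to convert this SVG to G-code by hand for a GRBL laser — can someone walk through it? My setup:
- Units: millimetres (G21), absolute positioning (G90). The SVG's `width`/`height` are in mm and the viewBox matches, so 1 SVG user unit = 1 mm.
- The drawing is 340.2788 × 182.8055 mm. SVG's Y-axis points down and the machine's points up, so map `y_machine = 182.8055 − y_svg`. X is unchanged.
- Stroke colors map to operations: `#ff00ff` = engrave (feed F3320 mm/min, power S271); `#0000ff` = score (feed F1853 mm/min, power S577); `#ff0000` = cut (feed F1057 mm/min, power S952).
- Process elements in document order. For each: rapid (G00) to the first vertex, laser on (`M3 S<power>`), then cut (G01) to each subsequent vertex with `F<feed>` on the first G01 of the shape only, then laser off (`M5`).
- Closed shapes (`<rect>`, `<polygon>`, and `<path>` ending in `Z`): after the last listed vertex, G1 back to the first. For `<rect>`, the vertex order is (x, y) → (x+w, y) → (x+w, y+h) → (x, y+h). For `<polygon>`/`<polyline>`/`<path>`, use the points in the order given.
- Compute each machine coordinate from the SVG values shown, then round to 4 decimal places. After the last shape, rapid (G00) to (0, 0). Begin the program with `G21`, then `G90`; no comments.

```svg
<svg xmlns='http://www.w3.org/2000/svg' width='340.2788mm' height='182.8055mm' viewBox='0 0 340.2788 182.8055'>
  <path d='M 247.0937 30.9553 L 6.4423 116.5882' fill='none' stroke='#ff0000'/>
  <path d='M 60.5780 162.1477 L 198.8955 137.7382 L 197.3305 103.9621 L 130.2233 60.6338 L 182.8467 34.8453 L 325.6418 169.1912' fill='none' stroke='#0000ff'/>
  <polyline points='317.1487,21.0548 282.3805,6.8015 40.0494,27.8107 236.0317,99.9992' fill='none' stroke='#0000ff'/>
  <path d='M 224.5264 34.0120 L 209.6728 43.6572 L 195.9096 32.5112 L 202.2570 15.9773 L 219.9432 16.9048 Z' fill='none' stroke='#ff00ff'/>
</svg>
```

G21
G90
G00 X247.0937 Y151.8502
M3 S952
G01 X6.4423 Y66.2173 F1057
M5
G00 X60.5780 Y20.6578
M3 S577
G01 X198.8955 Y45.0673 F1853
G01 X197.3305 Y78.8434
G01 X130.2233 Y122.1717
G01 X182.8467 Y147.9602
G01 X325.6418 Y13.6143
M5
G00 X317.1487 Y161.7507
M3 S577
G01 X282.3805 Y176.0040 F1853
G01 X40.0494 Y154.9948
G01 X236.0317 Y82.8063
M5
G00 X224.5264 Y148.7935
M3 S271
G01 X209.6728 Y139.1483 F3320
G01 X195.9096 Y150.2943
G01 X202.2570 Y166.8282
G01 X219.9432 Y165.9007
G01 X224.5264 Y148.7935
M5
G00 X0.0000 Y0.0000

Since the viewBox matches the mm dimensions, user units are millimetres directly. The only transform is the Y-flip y_m = 182.8055 − y_svg.

Shape 1 is a line segment drawn with `<path>`. Its stroke #ff0000 means cut at S952, F1057. After flipping Y the toolpath is (247.0937,151.8502) → (6.4423,66.2173).

Shape 2 is a open polyline drawn with `<path>`. Its stroke #0000ff means score at S577, F1853. After flipping Y the toolpath is (60.5780,20.6578) → (198.8955,45.0673) → (197.3305,78.8434) → (130.2233,122.1717) → (182.8467,147.9602) → (325.6418,13.6143).

Shape 3 is a open polyline drawn with `<polyline>`. Its stroke #0000ff means score at S577, F1853. After flipping Y the toolpath is (317.1487,161.7507) → (282.3805,176.0040) → (40.0494,154.9948) → (236.0317,82.8063).

Shape 4 is a regular polygon drawn with `<path>`. Its stroke #ff00ff means engrave at S271, F3320. After flipping Y the toolpath is (224.5264,148.7935) → (209.6728,139.1483) → (195.9096,150.2943) → (202.2570,166.8282) → (219.9432,165.9007) → (224.5264,148.7935), returning to the start.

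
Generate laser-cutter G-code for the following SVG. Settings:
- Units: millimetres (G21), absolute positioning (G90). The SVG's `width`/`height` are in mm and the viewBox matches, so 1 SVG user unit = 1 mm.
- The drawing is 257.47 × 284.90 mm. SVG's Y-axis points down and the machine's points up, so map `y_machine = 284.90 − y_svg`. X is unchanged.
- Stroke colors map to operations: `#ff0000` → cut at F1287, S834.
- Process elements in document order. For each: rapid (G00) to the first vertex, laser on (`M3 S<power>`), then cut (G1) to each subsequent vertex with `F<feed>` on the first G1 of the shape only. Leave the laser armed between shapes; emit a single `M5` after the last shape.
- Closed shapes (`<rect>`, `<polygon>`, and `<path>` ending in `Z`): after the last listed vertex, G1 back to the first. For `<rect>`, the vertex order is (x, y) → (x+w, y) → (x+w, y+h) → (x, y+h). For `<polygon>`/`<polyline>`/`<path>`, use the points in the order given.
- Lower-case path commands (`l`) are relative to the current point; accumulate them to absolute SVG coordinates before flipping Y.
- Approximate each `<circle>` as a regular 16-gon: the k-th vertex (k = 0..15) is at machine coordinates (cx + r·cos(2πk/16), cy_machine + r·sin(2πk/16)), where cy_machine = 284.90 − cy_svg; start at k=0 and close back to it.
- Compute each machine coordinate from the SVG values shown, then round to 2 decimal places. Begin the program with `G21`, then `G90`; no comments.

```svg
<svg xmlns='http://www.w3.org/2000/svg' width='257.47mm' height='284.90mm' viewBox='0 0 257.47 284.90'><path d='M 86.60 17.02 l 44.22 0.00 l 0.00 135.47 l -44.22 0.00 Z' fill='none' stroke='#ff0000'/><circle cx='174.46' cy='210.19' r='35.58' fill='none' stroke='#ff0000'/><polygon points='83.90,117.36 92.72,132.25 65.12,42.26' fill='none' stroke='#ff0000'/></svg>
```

G21
G90
G00 X86.60 Y267.88
M3 S834
G1 X130.82 Y267.88 F1287
G1 X130.82 Y132.41
G1 X86.60 Y132.41
G1 X86.60 Y267.88
G00 X210.04 Y74.71
M3 S834
G1 X207.33 Y88.33 F1287
G1 X199.62 Y99.87
G1 X188.08 Y107.58
G1 X174.46 Y110.29
G1 X160.84 Y107.58
G1 X149.30 Y99.87
G1 X141.59 Y88.33
G1 X138.88 Y74.71
G1 X141.59 Y61.09
G1 X149.30 Y49.55
G1 X160.84 Y41.84
G1 X174.46 Y39.13
G1 X188.08 Y41.84
G1 X199.62 Y49.55
G1 X207.33 Y61.09
G1 X210.04 Y74.71
G00 X83.90 Y167.54
M3 S834
G1 X92.72 Y152.65 F1287
G1 X65.12 Y242.64
G1 X83.90 Y167.54
M5

1 u = 1 mm; y_m = 284.90 − y.

[1] `<path>` rectangle, #ff0000→cut S834 F1287: (86.60,267.88) → (130.82,267.88) → (130.82,132.41) → (86.60,132.41) → (86.60,267.88) (closed)

[2] `<circle>` circle, #ff0000→cut S834 F1287: (210.04,74.71) → (207.33,88.33) → (199.62,99.87) → (188.08,107.58) → (174.46,110.29) → (160.84,107.58) → (149.30,99.87) → (141.59,88.33) → (138.88,74.71) → (141.59,61.09) → (149.30,49.55) → (160.84,41.84) → (174.46,39.13) → (188.08,41.84) → (199.62,49.55) → (207.33,61.09) → (210.04,74.71) (closed)

[3] `<polygon>` closed polygon, #ff0000→cut S834 F1287: (83.90,167.54) → (92.72,152.65) → (65.12,242.64) → (83.90,167.54) (closed)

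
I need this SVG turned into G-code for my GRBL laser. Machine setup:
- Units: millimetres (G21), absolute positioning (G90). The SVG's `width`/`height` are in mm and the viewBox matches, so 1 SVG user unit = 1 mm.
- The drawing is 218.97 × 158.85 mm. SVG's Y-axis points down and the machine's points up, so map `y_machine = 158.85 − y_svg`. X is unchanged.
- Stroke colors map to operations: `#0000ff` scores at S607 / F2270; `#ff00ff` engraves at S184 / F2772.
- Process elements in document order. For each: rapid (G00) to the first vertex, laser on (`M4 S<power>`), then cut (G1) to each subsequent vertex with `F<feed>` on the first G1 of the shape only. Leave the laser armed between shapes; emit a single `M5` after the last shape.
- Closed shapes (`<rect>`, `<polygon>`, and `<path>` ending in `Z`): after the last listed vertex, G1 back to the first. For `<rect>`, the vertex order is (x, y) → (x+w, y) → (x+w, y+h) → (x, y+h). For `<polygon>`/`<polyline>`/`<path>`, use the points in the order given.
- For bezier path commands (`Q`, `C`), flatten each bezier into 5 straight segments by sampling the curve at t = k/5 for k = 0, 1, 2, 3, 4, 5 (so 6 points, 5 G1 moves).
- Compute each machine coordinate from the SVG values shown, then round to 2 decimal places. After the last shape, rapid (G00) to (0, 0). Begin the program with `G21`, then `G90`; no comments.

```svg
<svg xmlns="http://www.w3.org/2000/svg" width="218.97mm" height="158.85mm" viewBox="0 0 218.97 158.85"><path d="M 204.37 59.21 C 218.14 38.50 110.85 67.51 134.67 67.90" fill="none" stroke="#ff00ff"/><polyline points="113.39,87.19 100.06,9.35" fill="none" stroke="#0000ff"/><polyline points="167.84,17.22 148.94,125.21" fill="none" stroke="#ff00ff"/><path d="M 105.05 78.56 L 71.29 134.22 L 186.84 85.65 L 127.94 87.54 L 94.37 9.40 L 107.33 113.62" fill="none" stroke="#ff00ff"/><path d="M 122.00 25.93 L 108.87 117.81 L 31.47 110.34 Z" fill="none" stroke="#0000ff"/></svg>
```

G21
G90
G00 X204.37 Y99.64
M4 S184
G1 X200.12 Y106.73 F2772
G1 X178.92 Y105.64
G1 X152.88 Y100.14
G1 X134.09 Y93.99
G1 X134.67 Y90.95
G00 X113.39 Y71.66
M4 S607
G1 X100.06 Y149.50 F2270
G00 X167.84 Y141.63
M4 S184
G1 X148.94 Y33.64 F2772
G00 X105.05 Y80.29
M4 S184
G1 X71.29 Y24.63 F2772
G1 X186.84 Y73.20
G1 X127.94 Y71.31
G1 X94.37 Y149.45
G1 X107.33 Y45.23
G00 X122.00 Y132.92
M4 S607
G1 X108.87 Y41.04 F2270
G1 X31.47 Y48.51
G1 X122.00 Y132.92
M5
G00 X0.00 Y0.00

viewBox `0 0 218.97 158.85` with mm width/height → 1 unit = 1 mm. Flip: y_m = 158.85 − y_svg.

**Shape 1** — `<path>` cubic bezier, stroke `#ff00ff` → engrave (S184, F2772). Control points (SVG): P0=(204.37,59.21), P1=(218.14,38.50), P2=(110.85,67.51), P3=(134.67,67.90); sampled at t=k/5. Machine vertices: (204.37,99.64) → (200.12,106.73) → (178.92,105.64) → (152.88,100.14) → (134.09,93.99) → (134.67,90.95). Open path.

**Shape 2** — `<polyline>` line segment, stroke `#0000ff` → score (S607, F2270). Machine vertices: (113.39,71.66) → (100.06,149.50). Open path.

**Shape 3** — `<polyline>` line segment, stroke `#ff00ff` → engrave (S184, F2772). Machine vertices: (167.84,141.63) → (148.94,33.64). Open path.

**Shape 4** — `<path>` open polyline, stroke `#ff00ff` → engrave (S184, F2772). Machine vertices: (105.05,80.29) → (71.29,24.63) → (186.84,73.20) → (127.94,71.31) → (94.37,149.45) → (107.33,45.23). Open path.

**Shape 5** — `<path>` closed polygon, stroke `#0000ff` → score (S607, F2270). Machine vertices: (122.00,132.92) → (108.87,41.04) → (31.47,48.51) → (122.00,132.92). Closed: final G1 returns to the first vertex.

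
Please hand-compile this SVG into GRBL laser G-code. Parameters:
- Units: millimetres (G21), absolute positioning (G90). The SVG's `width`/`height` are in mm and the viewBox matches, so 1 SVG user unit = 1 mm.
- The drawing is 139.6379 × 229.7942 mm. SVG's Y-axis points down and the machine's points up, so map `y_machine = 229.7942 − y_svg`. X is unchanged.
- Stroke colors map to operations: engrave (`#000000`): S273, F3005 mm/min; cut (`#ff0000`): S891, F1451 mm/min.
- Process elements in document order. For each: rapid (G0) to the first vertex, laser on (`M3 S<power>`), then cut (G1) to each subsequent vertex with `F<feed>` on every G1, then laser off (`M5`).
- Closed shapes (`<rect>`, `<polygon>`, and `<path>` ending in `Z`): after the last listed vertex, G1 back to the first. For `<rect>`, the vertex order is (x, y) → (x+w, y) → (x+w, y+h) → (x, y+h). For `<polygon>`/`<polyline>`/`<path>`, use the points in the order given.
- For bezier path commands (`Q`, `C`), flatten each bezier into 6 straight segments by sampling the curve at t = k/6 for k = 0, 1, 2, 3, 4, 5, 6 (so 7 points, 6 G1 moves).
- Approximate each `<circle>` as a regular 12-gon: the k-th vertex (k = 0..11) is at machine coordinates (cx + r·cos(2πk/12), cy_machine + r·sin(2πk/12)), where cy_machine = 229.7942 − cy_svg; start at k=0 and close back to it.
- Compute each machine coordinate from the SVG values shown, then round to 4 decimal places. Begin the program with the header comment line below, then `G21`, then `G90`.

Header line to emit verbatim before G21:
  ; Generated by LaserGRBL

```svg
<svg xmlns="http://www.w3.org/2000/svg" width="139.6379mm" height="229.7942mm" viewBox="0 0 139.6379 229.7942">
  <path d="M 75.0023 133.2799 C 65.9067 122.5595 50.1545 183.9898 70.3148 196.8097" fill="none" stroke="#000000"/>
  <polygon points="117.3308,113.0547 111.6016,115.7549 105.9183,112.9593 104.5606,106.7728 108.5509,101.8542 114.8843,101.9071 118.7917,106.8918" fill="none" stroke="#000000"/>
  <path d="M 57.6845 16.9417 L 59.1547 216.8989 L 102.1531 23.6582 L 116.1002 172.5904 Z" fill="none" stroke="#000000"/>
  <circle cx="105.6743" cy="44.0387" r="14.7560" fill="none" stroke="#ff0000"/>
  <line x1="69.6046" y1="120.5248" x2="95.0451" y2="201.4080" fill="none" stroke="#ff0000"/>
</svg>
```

; Generated by LaserGRBL
G21
G90
G0 X75.0023 Y96.5143
M3 S273
G1 X70.0969 Y96.4210 F3005
G1 X65.2645 Y87.6571 F3005
G1 X61.6876 Y73.5770 F3005
G1 X60.5487 Y57.5352 F3005
G1 X63.0303 Y42.8862 F3005
G1 X70.3148 Y32.9845 F3005
M5
G0 X117.3308 Y116.7395
M3 S273
G1 X111.6016 Y114.0393 F3005
G1 X105.9183 Y116.8349 F3005
G1 X104.5606 Y123.0214 F3005
G1 X108.5509 Y127.9400 F3005
G1 X114.8843 Y127.8871 F3005
G1 X118.7917 Y122.9024 F3005
G1 X117.3308 Y116.7395 F3005
M5
G0 X57.6845 Y212.8525
M3 S273
G1 X59.1547 Y12.8953 F3005
G1 X102.1531 Y206.1360 F3005
G1 X116.1002 Y57.2038 F3005
G1 X57.6845 Y212.8525 F3005
M5
G0 X120.4303 Y185.7555
M3 S891
G1 X118.4534 Y193.1335 F1451
G1 X113.0523 Y198.5346 F1451
G1 X105.6743 Y200.5115 F1451
G1 X98.2963 Y198.5346 F1451
G1 X92.8952 Y193.1335 F1451
G1 X90.9183 Y185.7555 F1451
G1 X92.8952 Y178.3775 F1451
G1 X98.2963 Y172.9764 F1451
G1 X105.6743 Y170.9995 F1451
G1 X113.0523 Y172.9764 F1451
G1 X118.4534 Y178.3775 F1451
G1 X120.4303 Y185.7555 F1451
M5
G0 X69.6046 Y109.2694
M3 S891
G1 X95.0451 Y28.3862 F1451
M5

Since the viewBox matches the mm dimensions, user units are millimetres directly. The only transform is the Y-flip y_m = 229.7942 − y_svg.

Shape 1 is a cubic bezier drawn with `<path>`. Its stroke #000000 means engrave at S273, F3005. After flipping Y the toolpath is (75.0023,96.5143) → (70.0969,96.4210) → (65.2645,87.6571) → (61.6876,73.5770) → (60.5487,57.5352) → (63.0303,42.8862) → (70.3148,32.9845).

Shape 2 is a regular polygon drawn with `<polygon>`. Its stroke #000000 means engrave at S273, F3005. After flipping Y the toolpath is (117.3308,116.7395) → (111.6016,114.0393) → (105.9183,116.8349) → (104.5606,123.0214) → (108.5509,127.9400) → (114.8843,127.8871) → (118.7917,122.9024) → (117.3308,116.7395), returning to the start.

Shape 3 is a closed polygon drawn with `<path>`. Its stroke #000000 means engrave at S273, F3005. After flipping Y the toolpath is (57.6845,212.8525) → (59.1547,12.8953) → (102.1531,206.1360) → (116.1002,57.2038) → (57.6845,212.8525), returning to the start.

Shape 4 is a circle drawn with `<circle>`. Its stroke #ff0000 means cut at S891, F1451. After flipping Y the toolpath is (120.4303,185.7555) → (118.4534,193.1335) → (113.0523,198.5346) → (105.6743,200.5115) → (98.2963,198.5346) → (92.8952,193.1335) → (90.9183,185.7555) → (92.8952,178.3775) → (98.2963,172.9764) → (105.6743,170.9995) → (113.0523,172.9764) → (118.4534,178.3775) → (120.4303,185.7555), returning to the start.

Shape 5 is a line segment drawn with `<line>`. Its stroke #ff0000 means cut at S891, F1451. After flipping Y the toolpath is (69.6046,109.2694) → (95.0451,28.3862).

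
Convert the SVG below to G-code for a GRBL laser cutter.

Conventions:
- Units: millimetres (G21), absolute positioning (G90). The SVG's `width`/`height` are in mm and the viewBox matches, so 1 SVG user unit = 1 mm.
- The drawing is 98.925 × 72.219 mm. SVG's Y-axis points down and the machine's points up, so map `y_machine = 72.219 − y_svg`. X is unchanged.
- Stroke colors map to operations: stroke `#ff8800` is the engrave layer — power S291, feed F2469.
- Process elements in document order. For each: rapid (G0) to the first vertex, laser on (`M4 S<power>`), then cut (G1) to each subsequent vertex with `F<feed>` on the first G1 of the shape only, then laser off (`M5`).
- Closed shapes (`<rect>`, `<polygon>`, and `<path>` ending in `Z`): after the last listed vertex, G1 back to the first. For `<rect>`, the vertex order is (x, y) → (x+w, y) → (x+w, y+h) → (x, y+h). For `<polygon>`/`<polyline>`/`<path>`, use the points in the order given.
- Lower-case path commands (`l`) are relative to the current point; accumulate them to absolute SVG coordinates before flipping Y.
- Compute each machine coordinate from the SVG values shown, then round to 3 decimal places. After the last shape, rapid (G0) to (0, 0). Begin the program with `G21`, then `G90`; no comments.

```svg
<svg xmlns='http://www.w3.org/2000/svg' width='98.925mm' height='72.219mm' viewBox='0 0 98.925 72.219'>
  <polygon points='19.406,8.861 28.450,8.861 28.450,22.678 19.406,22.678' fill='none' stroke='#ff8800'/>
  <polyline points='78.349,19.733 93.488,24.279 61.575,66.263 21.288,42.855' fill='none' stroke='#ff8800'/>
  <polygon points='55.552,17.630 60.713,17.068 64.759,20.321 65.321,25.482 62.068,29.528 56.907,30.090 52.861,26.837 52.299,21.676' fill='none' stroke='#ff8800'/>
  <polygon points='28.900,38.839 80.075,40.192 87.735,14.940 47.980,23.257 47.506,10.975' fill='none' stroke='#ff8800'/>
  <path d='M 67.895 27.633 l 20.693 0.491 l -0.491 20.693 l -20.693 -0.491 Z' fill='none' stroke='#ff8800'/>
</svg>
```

G21
G90
G0 X19.406 Y63.358
M4 S291
G1 X28.450 Y63.358 F2469
G1 X28.450 Y49.541
G1 X19.406 Y49.541
G1 X19.406 Y63.358
M5
G0 X78.349 Y52.486
M4 S291
G1 X93.488 Y47.940 F2469
G1 X61.575 Y5.956
G1 X21.288 Y29.364
M5
G0 X55.552 Y54.589
M4 S291
G1 X60.713 Y55.151 F2469
G1 X64.759 Y51.898
G1 X65.321 Y46.737
G1 X62.068 Y42.691
G1 X56.907 Y42.129
G1 X52.861 Y45.382
G1 X52.299 Y50.543
G1 X55.552 Y54.589
M5
G0 X28.900 Y33.380
M4 S291
G1 X80.075 Y32.027 F2469
G1 X87.735 Y57.279
G1 X47.980 Y48.962
G1 X47.506 Y61.244
G1 X28.900 Y33.380
M5
G0 X67.895 Y44.586
M4 S291
G1 X88.588 Y44.095 F2469
G1 X88.097 Y23.402
G1 X67.404 Y23.893
G1 X67.895 Y44.586
M5
G0 X0.000 Y0.000

1 u = 1 mm; y_m = 72.219 − y.

[1] `<polygon>` rectangle, #ff8800→engrave S291 F2469: (19.406,63.358) → (28.450,63.358) → (28.450,49.541) → (19.406,49.541) → (19.406,63.358) (closed)

[2] `<polyline>` open polyline, #ff8800→engrave S291 F2469: (78.349,52.486) → (93.488,47.940) → (61.575,5.956) → (21.288,29.364)

[3] `<polygon>` regular polygon, #ff8800→engrave S291 F2469: (55.552,54.589) → (60.713,55.151) → (64.759,51.898) → (65.321,46.737) → (62.068,42.691) → (56.907,42.129) → (52.861,45.382) → (52.299,50.543) → (55.552,54.589) (closed)

[4] `<polygon>` closed polygon, #ff8800→engrave S291 F2469: (28.900,33.380) → (80.075,32.027) → (87.735,57.279) → (47.980,48.962) → (47.506,61.244) → (28.900,33.380) (closed)

[5] `<path>` regular polygon, #ff8800→engrave S291 F2469: (67.895,44.586) → (88.588,44.095) → (88.097,23.402) → (67.404,23.893) → (67.895,44.586) (closed)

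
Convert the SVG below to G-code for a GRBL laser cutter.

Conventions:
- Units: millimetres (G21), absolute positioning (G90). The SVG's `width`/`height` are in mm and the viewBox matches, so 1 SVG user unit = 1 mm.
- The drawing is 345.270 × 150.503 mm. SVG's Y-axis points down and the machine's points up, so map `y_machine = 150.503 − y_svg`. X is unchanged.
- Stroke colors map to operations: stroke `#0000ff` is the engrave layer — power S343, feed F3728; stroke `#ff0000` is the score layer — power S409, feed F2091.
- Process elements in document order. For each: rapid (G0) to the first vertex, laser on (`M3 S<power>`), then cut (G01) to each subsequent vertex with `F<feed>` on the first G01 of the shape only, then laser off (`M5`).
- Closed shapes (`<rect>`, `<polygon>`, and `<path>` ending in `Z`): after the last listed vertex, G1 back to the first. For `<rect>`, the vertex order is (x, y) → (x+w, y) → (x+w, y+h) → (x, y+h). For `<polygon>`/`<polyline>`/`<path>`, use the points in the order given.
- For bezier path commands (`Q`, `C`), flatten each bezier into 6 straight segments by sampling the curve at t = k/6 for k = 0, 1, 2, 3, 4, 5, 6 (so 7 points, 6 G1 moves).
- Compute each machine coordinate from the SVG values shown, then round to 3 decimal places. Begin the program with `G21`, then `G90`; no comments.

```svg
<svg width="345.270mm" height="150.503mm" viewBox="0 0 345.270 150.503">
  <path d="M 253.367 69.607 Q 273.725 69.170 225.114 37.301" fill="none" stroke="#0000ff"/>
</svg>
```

Since the viewBox matches the mm dimensions, user units are millimetres directly. The only transform is the Y-flip y_m = 150.503 − y_svg.

Shape 1 is a quadratic bezier drawn with `<path>`. Its stroke #0000ff means engrave at S343, F3728. After flipping Y the toolpath is (253.367,80.896) → (258.237,81.915) → (259.276,84.680) → (256.483,89.191) → (249.858,95.448) → (239.402,103.452) → (225.114,113.202).

G21
G90
G0 X253.367 Y80.896
M3 S343
G01 X258.237 Y81.915 F3728
G01 X259.276 Y84.680
G01 X256.483 Y89.191
G01 X249.858 Y95.448
G01 X239.402 Y103.452
G01 X225.114 Y113.202
M5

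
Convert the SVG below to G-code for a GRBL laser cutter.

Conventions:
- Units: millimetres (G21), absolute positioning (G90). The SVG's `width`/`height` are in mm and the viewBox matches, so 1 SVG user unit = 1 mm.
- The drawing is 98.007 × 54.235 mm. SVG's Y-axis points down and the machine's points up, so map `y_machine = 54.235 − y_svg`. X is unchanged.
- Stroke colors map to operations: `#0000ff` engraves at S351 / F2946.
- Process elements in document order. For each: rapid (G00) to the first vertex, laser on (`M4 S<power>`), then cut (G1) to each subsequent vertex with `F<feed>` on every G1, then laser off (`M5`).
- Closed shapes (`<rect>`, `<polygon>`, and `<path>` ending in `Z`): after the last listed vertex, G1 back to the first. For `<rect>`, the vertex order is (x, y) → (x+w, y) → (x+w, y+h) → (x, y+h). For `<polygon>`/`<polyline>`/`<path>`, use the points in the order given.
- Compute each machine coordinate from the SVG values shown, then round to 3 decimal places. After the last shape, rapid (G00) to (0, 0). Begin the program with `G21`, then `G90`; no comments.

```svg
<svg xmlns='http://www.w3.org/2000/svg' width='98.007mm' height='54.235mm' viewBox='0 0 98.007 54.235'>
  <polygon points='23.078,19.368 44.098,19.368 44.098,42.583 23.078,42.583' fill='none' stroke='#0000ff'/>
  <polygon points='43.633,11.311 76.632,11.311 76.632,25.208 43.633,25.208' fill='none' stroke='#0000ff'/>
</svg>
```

G21
G90
G00 X23.078 Y34.867
M4 S351
G1 X44.098 Y34.867 F2946
G1 X44.098 Y11.652 F2946
G1 X23.078 Y11.652 F2946
G1 X23.078 Y34.867 F2946
M5
G00 X43.633 Y42.924
M4 S351
G1 X76.632 Y42.924 F2946
G1 X76.632 Y29.027 F2946
G1 X43.633 Y29.027 F2946
G1 X43.633 Y42.924 F2946
M5
G00 X0.000 Y0.000

1 u = 1 mm; y_m = 54.235 − y.

[1] `<polygon>` rectangle, #0000ff→engrave S351 F2946: (23.078,34.867) → (44.098,34.867) → (44.098,11.652) → (23.078,11.652) → (23.078,34.867) (closed)

[2] `<polygon>` rectangle, #0000ff→engrave S351 F2946: (43.633,42.924) → (76.632,42.924) → (76.632,29.027) → (43.633,29.027) → (43.633,42.924) (closed)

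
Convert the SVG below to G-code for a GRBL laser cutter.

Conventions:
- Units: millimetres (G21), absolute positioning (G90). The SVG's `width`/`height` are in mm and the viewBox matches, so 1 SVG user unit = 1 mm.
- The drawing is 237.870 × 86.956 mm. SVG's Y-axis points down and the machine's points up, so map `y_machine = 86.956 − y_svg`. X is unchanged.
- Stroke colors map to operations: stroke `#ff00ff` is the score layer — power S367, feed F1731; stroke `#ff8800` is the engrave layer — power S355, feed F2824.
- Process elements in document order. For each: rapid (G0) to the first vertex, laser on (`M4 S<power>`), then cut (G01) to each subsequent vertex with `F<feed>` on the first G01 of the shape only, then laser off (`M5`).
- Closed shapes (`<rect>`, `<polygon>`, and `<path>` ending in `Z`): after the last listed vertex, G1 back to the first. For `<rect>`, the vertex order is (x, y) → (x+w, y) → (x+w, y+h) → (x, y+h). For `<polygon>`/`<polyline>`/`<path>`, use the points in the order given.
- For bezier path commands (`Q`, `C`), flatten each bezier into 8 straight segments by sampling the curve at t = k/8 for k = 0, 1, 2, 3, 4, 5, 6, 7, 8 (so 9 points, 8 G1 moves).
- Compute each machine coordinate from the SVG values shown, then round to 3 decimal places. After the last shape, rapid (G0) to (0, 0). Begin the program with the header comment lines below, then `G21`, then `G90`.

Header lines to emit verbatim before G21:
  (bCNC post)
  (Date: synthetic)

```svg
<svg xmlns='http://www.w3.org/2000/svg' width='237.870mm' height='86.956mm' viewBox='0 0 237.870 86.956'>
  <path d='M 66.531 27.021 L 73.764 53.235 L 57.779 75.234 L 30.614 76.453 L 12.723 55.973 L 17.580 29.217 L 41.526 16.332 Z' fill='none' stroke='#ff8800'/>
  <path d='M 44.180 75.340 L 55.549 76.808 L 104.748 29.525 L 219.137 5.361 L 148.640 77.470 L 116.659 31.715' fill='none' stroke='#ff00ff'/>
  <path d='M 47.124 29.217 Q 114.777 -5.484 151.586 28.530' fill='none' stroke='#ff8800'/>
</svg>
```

(bCNC post)
(Date: synthetic)
G21
G90
G0 X66.531 Y59.935
M4 S355
G01 X73.764 Y33.721 F2824
G01 X57.779 Y11.722
G01 X30.614 Y10.503
G01 X12.723 Y30.983
G01 X17.580 Y57.739
G01 X41.526 Y70.624
G01 X66.531 Y59.935
M5
G0 X44.180 Y11.616
M4 S367
G01 X55.549 Y10.148 F1731
G01 X104.748 Y57.431
G01 X219.137 Y81.595
G01 X148.640 Y9.486
G01 X116.659 Y55.241
M5
G0 X47.124 Y57.739
M4 S355
G01 X63.555 Y65.341 F2824
G01 X79.023 Y70.795
G01 X93.526 Y74.102
G01 X107.066 Y75.261
G01 X119.642 Y74.273
G01 X131.254 Y71.138
G01 X141.902 Y65.856
G01 X151.586 Y58.426
M5
G0 X0.000 Y0.000

viewBox `0 0 237.870 86.956` with mm width/height → 1 unit = 1 mm. Flip: y_m = 86.956 − y_svg.

**Shape 1** — `<path>` regular polygon, stroke `#ff8800` → engrave (S355, F2824). Machine vertices: (66.531,59.935) → (73.764,33.721) → (57.779,11.722) → (30.614,10.503) → (12.723,30.983) → (17.580,57.739) → (41.526,70.624) → (66.531,59.935). Closed: final G1 returns to the first vertex.

**Shape 2** — `<path>` open polyline, stroke `#ff00ff` → score (S367, F1731). Machine vertices: (44.180,11.616) → (55.549,10.148) → (104.748,57.431) → (219.137,81.595) → (148.640,9.486) → (116.659,55.241). Open path.

**Shape 3** — `<path>` quadratic bezier, stroke `#ff8800` → engrave (S355, F2824). Control points (SVG): P0=(47.124,29.217), P1=(114.777,-5.484), P2=(151.586,28.530); sampled at t=k/8. Machine vertices: (47.124,57.739) → (63.555,65.341) → (79.023,70.795) → (93.526,74.102) → (107.066,75.261) → (119.642,74.273) → (131.254,71.138) → (141.902,65.856) → (151.586,58.426). Open path.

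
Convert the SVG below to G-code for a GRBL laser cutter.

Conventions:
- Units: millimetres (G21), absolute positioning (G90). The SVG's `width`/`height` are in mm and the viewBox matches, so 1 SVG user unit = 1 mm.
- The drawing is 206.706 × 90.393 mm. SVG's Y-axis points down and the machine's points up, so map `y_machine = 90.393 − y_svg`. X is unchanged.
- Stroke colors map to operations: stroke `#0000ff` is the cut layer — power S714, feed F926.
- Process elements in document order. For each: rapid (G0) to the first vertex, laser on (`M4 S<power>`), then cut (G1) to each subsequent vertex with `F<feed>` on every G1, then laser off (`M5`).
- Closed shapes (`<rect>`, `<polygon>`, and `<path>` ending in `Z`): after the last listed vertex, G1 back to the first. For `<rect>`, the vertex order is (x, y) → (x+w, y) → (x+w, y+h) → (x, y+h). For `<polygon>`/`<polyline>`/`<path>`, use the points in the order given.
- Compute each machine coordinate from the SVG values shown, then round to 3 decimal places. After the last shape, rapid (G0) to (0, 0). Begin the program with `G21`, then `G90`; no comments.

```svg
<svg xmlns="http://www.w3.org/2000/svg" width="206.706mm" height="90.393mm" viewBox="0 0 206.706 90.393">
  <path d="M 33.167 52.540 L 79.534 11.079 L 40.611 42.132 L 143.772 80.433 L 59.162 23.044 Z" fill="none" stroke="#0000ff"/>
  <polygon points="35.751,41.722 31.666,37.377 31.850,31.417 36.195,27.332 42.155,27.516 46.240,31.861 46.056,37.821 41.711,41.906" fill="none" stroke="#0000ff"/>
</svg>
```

G21
G90
G0 X33.167 Y37.853
M4 S714
G1 X79.534 Y79.314 F926
G1 X40.611 Y48.261 F926
G1 X143.772 Y9.960 F926
G1 X59.162 Y67.349 F926
G1 X33.167 Y37.853 F926
M5
G0 X35.751 Y48.671
M4 S714
G1 X31.666 Y53.016 F926
G1 X31.850 Y58.976 F926
G1 X36.195 Y63.061 F926
G1 X42.155 Y62.877 F926
G1 X46.240 Y58.532 F926
G1 X46.056 Y52.572 F926
G1 X41.711 Y48.487 F926
G1 X35.751 Y48.671 F926
M5
G0 X0.000 Y0.000

1 u = 1 mm; y_m = 90.393 − y.

[1] `<path>` closed polygon, #0000ff→cut S714 F926: (33.167,37.853) → (79.534,79.314) → (40.611,48.261) → (143.772,9.960) → (59.162,67.349) → (33.167,37.853) (closed)

[2] `<polygon>` regular polygon, #0000ff→cut S714 F926: (35.751,48.671) → (31.666,53.016) → (31.850,58.976) → (36.195,63.061) → (42.155,62.877) → (46.240,58.532) → (46.056,52.572) → (41.711,48.487) → (35.751,48.671) (closed)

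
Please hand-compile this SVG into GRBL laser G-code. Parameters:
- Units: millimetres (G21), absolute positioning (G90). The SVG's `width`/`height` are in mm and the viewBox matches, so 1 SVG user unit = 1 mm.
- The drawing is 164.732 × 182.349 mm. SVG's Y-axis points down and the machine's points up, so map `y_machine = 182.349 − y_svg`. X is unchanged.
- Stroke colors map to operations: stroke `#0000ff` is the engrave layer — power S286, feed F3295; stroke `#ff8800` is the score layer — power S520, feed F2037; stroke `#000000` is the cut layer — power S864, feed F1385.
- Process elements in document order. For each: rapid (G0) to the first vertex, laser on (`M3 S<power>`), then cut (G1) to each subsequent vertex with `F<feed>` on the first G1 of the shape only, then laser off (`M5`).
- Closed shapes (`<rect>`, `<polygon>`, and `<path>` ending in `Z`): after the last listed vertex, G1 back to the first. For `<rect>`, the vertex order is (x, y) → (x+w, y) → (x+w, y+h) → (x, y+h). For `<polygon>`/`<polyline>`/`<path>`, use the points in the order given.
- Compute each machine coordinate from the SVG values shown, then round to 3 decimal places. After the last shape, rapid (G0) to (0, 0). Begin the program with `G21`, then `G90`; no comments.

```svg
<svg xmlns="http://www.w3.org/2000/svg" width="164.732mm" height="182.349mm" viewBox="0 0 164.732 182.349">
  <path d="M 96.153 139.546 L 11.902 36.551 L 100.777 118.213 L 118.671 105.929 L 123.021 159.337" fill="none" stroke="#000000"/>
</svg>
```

G21
G90
G0 X96.153 Y42.803
M3 S864
G1 X11.902 Y145.798 F1385
G1 X100.777 Y64.136
G1 X118.671 Y76.420
G1 X123.021 Y23.012
M5
G0 X0.000 Y0.000

1 u = 1 mm; y_m = 182.349 − y.

[1] `<path>` open polyline, #000000→cut S864 F1385: (96.153,42.803) → (11.902,145.798) → (100.777,64.136) → (118.671,76.420) → (123.021,23.012)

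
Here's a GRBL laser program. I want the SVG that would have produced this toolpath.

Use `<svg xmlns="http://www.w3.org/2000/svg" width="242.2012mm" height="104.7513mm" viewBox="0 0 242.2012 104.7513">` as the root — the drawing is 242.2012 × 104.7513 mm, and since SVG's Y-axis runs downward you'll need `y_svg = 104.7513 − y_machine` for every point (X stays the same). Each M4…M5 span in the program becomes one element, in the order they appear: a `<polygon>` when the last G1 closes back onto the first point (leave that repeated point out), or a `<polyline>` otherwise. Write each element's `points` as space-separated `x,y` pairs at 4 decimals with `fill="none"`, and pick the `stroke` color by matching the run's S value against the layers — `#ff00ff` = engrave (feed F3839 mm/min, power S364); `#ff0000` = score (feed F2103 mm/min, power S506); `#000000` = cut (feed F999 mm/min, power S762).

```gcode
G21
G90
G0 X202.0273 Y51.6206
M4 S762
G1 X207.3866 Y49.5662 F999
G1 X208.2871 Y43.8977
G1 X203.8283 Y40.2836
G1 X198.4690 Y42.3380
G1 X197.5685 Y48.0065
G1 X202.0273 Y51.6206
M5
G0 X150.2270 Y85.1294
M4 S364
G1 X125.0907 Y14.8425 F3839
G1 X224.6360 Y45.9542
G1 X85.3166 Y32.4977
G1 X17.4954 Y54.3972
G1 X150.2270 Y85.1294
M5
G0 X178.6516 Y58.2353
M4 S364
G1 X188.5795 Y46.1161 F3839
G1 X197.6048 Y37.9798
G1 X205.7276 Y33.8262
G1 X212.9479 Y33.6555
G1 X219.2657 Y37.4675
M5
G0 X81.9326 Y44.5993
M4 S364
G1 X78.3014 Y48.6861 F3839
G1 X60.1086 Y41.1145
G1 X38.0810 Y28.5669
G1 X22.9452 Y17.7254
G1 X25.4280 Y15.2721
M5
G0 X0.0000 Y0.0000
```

y_svg = 104.7513 − y_m.

[1] S762→`#000000` (cut); closed run; points: 202.0273,53.1307 207.3866,55.1851 208.2871,60.8536 203.8283,64.4677 198.4690,62.4133 197.5685,56.7448

[2] S364→`#ff00ff` (engrave); closed run; points: 150.2270,19.6219 125.0907,89.9088 224.6360,58.7971 85.3166,72.2536 17.4954,50.3541

[3] S364→`#ff00ff` (engrave); open run; points: 178.6516,46.5160 188.5795,58.6352 197.6048,66.7715 205.7276,70.9251 212.9479,71.0958 219.2657,67.2838

[4] S364→`#ff00ff` (engrave); open run; points: 81.9326,60.1520 78.3014,56.0652 60.1086,63.6368 38.0810,76.1844 22.9452,87.0259 25.4280,89.4792

<svg xmlns="http://www.w3.org/2000/svg" width="242.2012mm" height="104.7513mm" viewBox="0 0 242.2012 104.7513">
  <polygon points="202.0273,53.1307 207.3866,55.1851 208.2871,60.8536 203.8283,64.4677 198.4690,62.4133 197.5685,56.7448" fill="none" stroke="#000000"/>
  <polygon points="150.2270,19.6219 125.0907,89.9088 224.6360,58.7971 85.3166,72.2536 17.4954,50.3541" fill="none" stroke="#ff00ff"/>
  <polyline points="178.6516,46.5160 188.5795,58.6352 197.6048,66.7715 205.7276,70.9251 212.9479,71.0958 219.2657,67.2838" fill="none" stroke="#ff00ff"/>
  <polyline points="81.9326,60.1520 78.3014,56.0652 60.1086,63.6368 38.0810,76.1844 22.9452,87.0259 25.4280,89.4792" fill="none" stroke="#ff00ff"/>
</svg>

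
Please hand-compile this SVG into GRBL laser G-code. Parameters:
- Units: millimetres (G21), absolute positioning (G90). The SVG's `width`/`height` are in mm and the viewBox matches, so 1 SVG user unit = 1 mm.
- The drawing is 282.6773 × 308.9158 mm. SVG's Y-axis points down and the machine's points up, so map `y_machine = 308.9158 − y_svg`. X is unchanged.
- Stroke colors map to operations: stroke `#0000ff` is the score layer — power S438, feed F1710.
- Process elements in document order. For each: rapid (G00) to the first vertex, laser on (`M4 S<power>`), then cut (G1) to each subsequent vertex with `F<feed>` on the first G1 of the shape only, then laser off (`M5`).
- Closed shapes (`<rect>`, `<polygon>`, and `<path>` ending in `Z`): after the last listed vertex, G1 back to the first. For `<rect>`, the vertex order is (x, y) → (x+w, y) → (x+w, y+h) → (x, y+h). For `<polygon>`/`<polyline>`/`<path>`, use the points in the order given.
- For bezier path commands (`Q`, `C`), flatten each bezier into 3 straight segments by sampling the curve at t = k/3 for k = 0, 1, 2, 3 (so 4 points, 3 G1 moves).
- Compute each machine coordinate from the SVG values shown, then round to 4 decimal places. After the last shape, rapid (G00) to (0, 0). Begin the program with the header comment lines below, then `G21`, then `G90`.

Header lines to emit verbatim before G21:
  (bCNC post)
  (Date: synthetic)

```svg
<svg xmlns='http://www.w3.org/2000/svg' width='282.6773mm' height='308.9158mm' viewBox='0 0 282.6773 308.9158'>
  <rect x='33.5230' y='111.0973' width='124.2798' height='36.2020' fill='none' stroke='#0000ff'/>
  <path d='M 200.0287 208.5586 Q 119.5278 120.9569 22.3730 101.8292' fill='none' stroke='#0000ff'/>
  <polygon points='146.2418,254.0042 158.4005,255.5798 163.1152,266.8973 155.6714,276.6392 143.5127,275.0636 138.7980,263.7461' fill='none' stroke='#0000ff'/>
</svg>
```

(bCNC post)
(Date: synthetic)
G21
G90
G00 X33.5230 Y197.8185
M4 S438
G1 X157.8028 Y197.8185 F1710
G1 X157.8028 Y161.6165
G1 X33.5230 Y161.6165
G1 X33.5230 Y197.8185
M5
G00 X200.0287 Y100.3572
M4 S438
G1 X144.5110 Y151.1501 F1710
G1 X85.2924 Y186.7266
G1 X22.3730 Y207.0866
M5
G00 X146.2418 Y54.9116
M4 S438
G1 X158.4005 Y53.3360 F1710
G1 X163.1152 Y42.0185
G1 X155.6714 Y32.2766
G1 X143.5127 Y33.8522
G1 X138.7980 Y45.1697
G1 X146.2418 Y54.9116
M5
G00 X0.0000 Y0.0000

Since the viewBox matches the mm dimensions, user units are millimetres directly. The only transform is the Y-flip y_m = 308.9158 − y_svg.

Shape 1 is a rectangle drawn with `<rect>`. Its stroke #0000ff means score at S438, F1710. After flipping Y the toolpath is (33.5230,197.8185) → (157.8028,197.8185) → (157.8028,161.6165) → (33.5230,161.6165) → (33.5230,197.8185), returning to the start.

Shape 2 is a quadratic bezier drawn with `<path>`. Its stroke #0000ff means score at S438, F1710. After flipping Y the toolpath is (200.0287,100.3572) → (144.5110,151.1501) → (85.2924,186.7266) → (22.3730,207.0866).

Shape 3 is a regular polygon drawn with `<polygon>`. Its stroke #0000ff means score at S438, F1710. After flipping Y the toolpath is (146.2418,54.9116) → (158.4005,53.3360) → (163.1152,42.0185) → (155.6714,32.2766) → (143.5127,33.8522) → (138.7980,45.1697) → (146.2418,54.9116), returning to the start.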